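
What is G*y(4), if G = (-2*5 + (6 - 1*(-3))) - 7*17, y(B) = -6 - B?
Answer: 1200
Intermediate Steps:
G = -120 (G = (-10 + (6 + 3)) - 119 = (-10 + 9) - 119 = -1 - 119 = -120)
G*y(4) = -120*(-6 - 1*4) = -120*(-6 - 4) = -120*(-10) = 1200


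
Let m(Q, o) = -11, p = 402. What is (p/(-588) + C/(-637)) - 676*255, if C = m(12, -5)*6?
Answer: -219612859/1274 ≈ -1.7238e+5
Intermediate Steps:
C = -66 (C = -11*6 = -66)
(p/(-588) + C/(-637)) - 676*255 = (402/(-588) - 66/(-637)) - 676*255 = (402*(-1/588) - 66*(-1/637)) - 172380 = (-67/98 + 66/637) - 172380 = -739/1274 - 172380 = -219612859/1274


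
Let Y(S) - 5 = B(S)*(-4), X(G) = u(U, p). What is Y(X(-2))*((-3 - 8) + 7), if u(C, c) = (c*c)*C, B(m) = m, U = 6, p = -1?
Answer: 76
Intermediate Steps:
u(C, c) = C*c² (u(C, c) = c²*C = C*c²)
X(G) = 6 (X(G) = 6*(-1)² = 6*1 = 6)
Y(S) = 5 - 4*S (Y(S) = 5 + S*(-4) = 5 - 4*S)
Y(X(-2))*((-3 - 8) + 7) = (5 - 4*6)*((-3 - 8) + 7) = (5 - 24)*(-11 + 7) = -19*(-4) = 76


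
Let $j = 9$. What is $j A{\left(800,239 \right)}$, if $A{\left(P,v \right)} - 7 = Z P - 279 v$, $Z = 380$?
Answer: $2135934$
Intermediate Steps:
$A{\left(P,v \right)} = 7 - 279 v + 380 P$ ($A{\left(P,v \right)} = 7 + \left(380 P - 279 v\right) = 7 + \left(- 279 v + 380 P\right) = 7 - 279 v + 380 P$)
$j A{\left(800,239 \right)} = 9 \left(7 - 66681 + 380 \cdot 800\right) = 9 \left(7 - 66681 + 304000\right) = 9 \cdot 237326 = 2135934$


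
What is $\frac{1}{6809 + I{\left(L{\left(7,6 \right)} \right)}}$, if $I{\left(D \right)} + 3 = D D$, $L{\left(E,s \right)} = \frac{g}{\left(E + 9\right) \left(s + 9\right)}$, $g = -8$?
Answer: $\frac{900}{6125401} \approx 0.00014693$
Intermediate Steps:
$L{\left(E,s \right)} = - \frac{8}{\left(9 + E\right) \left(9 + s\right)}$ ($L{\left(E,s \right)} = - \frac{8}{\left(E + 9\right) \left(s + 9\right)} = - \frac{8}{\left(9 + E\right) \left(9 + s\right)}$)
$I{\left(D \right)} = -3 + D^{2}$ ($I{\left(D \right)} = -3 + D D = -3 + D^{2}$)
$\frac{1}{6809 + I{\left(L{\left(7,6 \right)} \right)}} = \frac{1}{6809 - \left(3 - \left(- \frac{8}{81 + 9 \cdot 7 + 9 \cdot 6 + 7 \cdot 6}\right)^{2}\right)} = \frac{1}{6809 - \left(3 - \left(- \frac{8}{81 + 63 + 54 + 42}\right)^{2}\right)} = \frac{1}{6809 - \left(3 - \left(- \frac{8}{240}\right)^{2}\right)} = \frac{1}{6809 - \left(3 - \left(\left(-8\right) \frac{1}{240}\right)^{2}\right)} = \frac{1}{6809 - \left(3 - \left(- \frac{1}{30}\right)^{2}\right)} = \frac{1}{6809 + \left(-3 + \frac{1}{900}\right)} = \frac{1}{6809 - \frac{2699}{900}} = \frac{1}{\frac{6125401}{900}} = \frac{900}{6125401}$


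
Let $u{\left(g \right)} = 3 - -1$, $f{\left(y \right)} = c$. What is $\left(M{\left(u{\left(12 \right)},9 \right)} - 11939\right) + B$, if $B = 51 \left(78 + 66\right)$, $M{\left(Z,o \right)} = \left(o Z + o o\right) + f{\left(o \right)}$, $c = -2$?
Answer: $-4480$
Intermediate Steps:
$f{\left(y \right)} = -2$
$u{\left(g \right)} = 4$ ($u{\left(g \right)} = 3 + 1 = 4$)
$M{\left(Z,o \right)} = -2 + o^{2} + Z o$ ($M{\left(Z,o \right)} = \left(o Z + o o\right) - 2 = \left(Z o + o^{2}\right) - 2 = \left(o^{2} + Z o\right) - 2 = -2 + o^{2} + Z o$)
$B = 7344$ ($B = 51 \cdot 144 = 7344$)
$\left(M{\left(u{\left(12 \right)},9 \right)} - 11939\right) + B = \left(\left(-2 + 9^{2} + 4 \cdot 9\right) - 11939\right) + 7344 = \left(\left(-2 + 81 + 36\right) - 11939\right) + 7344 = \left(115 - 11939\right) + 7344 = -11824 + 7344 = -4480$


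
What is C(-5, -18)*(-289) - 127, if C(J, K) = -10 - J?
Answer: 1318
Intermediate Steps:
C(-5, -18)*(-289) - 127 = (-10 - 1*(-5))*(-289) - 127 = (-10 + 5)*(-289) - 127 = -5*(-289) - 127 = 1445 - 127 = 1318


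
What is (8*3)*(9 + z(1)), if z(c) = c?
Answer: 240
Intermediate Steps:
(8*3)*(9 + z(1)) = (8*3)*(9 + 1) = 24*10 = 240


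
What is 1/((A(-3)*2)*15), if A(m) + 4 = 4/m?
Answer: -1/160 ≈ -0.0062500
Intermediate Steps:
A(m) = -4 + 4/m
1/((A(-3)*2)*15) = 1/(((-4 + 4/(-3))*2)*15) = 1/(((-4 + 4*(-⅓))*2)*15) = 1/(((-4 - 4/3)*2)*15) = 1/(-16/3*2*15) = 1/(-32/3*15) = 1/(-160) = -1/160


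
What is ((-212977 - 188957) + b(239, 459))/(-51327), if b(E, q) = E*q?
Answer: 97411/17109 ≈ 5.6936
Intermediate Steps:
((-212977 - 188957) + b(239, 459))/(-51327) = ((-212977 - 188957) + 239*459)/(-51327) = (-401934 + 109701)*(-1/51327) = -292233*(-1/51327) = 97411/17109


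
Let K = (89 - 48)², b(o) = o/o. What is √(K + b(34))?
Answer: 29*√2 ≈ 41.012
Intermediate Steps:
b(o) = 1
K = 1681 (K = 41² = 1681)
√(K + b(34)) = √(1681 + 1) = √1682 = 29*√2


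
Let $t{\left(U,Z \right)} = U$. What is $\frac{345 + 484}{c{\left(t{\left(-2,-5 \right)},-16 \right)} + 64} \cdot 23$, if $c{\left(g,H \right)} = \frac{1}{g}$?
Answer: $\frac{38134}{127} \approx 300.27$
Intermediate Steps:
$\frac{345 + 484}{c{\left(t{\left(-2,-5 \right)},-16 \right)} + 64} \cdot 23 = \frac{345 + 484}{\frac{1}{-2} + 64} \cdot 23 = \frac{829}{- \frac{1}{2} + 64} \cdot 23 = \frac{829}{\frac{127}{2}} \cdot 23 = 829 \cdot \frac{2}{127} \cdot 23 = \frac{1658}{127} \cdot 23 = \frac{38134}{127}$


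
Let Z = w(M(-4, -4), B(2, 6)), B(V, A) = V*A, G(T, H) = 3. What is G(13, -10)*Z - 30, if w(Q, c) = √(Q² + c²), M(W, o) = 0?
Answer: 6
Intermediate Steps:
B(V, A) = A*V
Z = 12 (Z = √(0² + (6*2)²) = √(0 + 12²) = √(0 + 144) = √144 = 12)
G(13, -10)*Z - 30 = 3*12 - 30 = 36 - 30 = 6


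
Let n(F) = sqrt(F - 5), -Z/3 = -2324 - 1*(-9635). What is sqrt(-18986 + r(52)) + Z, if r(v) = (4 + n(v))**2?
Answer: -21933 + I*sqrt(18986 - (4 + sqrt(47))**2) ≈ -21933.0 + 137.36*I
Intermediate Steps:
Z = -21933 (Z = -3*(-2324 - 1*(-9635)) = -3*(-2324 + 9635) = -3*7311 = -21933)
n(F) = sqrt(-5 + F)
r(v) = (4 + sqrt(-5 + v))**2
sqrt(-18986 + r(52)) + Z = sqrt(-18986 + (4 + sqrt(-5 + 52))**2) - 21933 = sqrt(-18986 + (4 + sqrt(47))**2) - 21933 = -21933 + sqrt(-18986 + (4 + sqrt(47))**2)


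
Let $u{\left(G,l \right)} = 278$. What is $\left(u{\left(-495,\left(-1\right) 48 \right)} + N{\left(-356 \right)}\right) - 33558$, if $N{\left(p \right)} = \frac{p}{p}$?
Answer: $-33279$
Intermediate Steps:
$N{\left(p \right)} = 1$
$\left(u{\left(-495,\left(-1\right) 48 \right)} + N{\left(-356 \right)}\right) - 33558 = \left(278 + 1\right) - 33558 = 279 - 33558 = -33279$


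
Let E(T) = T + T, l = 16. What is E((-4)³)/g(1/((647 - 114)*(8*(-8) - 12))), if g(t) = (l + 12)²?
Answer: -8/49 ≈ -0.16327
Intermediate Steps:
g(t) = 784 (g(t) = (16 + 12)² = 28² = 784)
E(T) = 2*T
E((-4)³)/g(1/((647 - 114)*(8*(-8) - 12))) = (2*(-4)³)/784 = (2*(-64))*(1/784) = -128*1/784 = -8/49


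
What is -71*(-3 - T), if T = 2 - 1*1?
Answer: 284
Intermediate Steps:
T = 1 (T = 2 - 1 = 1)
-71*(-3 - T) = -71*(-3 - 1*1) = -71*(-3 - 1) = -71*(-4) = 284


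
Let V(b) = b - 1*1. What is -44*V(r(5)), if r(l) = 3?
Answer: -88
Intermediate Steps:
V(b) = -1 + b (V(b) = b - 1 = -1 + b)
-44*V(r(5)) = -44*(-1 + 3) = -44*2 = -88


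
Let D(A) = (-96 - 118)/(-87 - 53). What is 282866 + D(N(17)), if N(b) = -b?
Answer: 19800727/70 ≈ 2.8287e+5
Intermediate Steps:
D(A) = 107/70 (D(A) = -214/(-140) = -214*(-1/140) = 107/70)
282866 + D(N(17)) = 282866 + 107/70 = 19800727/70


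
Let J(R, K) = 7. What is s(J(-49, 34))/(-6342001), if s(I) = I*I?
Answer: -49/6342001 ≈ -7.7263e-6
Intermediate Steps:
s(I) = I**2
s(J(-49, 34))/(-6342001) = 7**2/(-6342001) = 49*(-1/6342001) = -49/6342001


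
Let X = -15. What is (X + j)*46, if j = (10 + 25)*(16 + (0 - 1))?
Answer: 23460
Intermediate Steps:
j = 525 (j = 35*(16 - 1) = 35*15 = 525)
(X + j)*46 = (-15 + 525)*46 = 510*46 = 23460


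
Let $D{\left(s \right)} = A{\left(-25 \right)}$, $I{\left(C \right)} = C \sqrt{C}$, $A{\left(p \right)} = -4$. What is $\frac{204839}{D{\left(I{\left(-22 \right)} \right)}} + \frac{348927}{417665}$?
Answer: $- \frac{85552685227}{1670660} \approx -51209.0$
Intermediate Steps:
$I{\left(C \right)} = C^{\frac{3}{2}}$
$D{\left(s \right)} = -4$
$\frac{204839}{D{\left(I{\left(-22 \right)} \right)}} + \frac{348927}{417665} = \frac{204839}{-4} + \frac{348927}{417665} = 204839 \left(- \frac{1}{4}\right) + 348927 \cdot \frac{1}{417665} = - \frac{204839}{4} + \frac{348927}{417665} = - \frac{85552685227}{1670660}$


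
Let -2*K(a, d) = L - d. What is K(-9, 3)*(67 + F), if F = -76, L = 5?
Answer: 9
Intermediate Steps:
K(a, d) = -5/2 + d/2 (K(a, d) = -(5 - d)/2 = -5/2 + d/2)
K(-9, 3)*(67 + F) = (-5/2 + (½)*3)*(67 - 76) = (-5/2 + 3/2)*(-9) = -1*(-9) = 9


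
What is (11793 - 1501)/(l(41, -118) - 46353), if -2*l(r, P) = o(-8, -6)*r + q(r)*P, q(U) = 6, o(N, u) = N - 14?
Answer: -2573/11387 ≈ -0.22596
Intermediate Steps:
o(N, u) = -14 + N
l(r, P) = -3*P + 11*r (l(r, P) = -((-14 - 8)*r + 6*P)/2 = -(-22*r + 6*P)/2 = -3*P + 11*r)
(11793 - 1501)/(l(41, -118) - 46353) = (11793 - 1501)/((-3*(-118) + 11*41) - 46353) = 10292/((354 + 451) - 46353) = 10292/(805 - 46353) = 10292/(-45548) = 10292*(-1/45548) = -2573/11387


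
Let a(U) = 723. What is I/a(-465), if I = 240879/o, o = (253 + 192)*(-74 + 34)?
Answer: -80293/4289800 ≈ -0.018717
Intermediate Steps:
o = -17800 (o = 445*(-40) = -17800)
I = -240879/17800 (I = 240879/(-17800) = 240879*(-1/17800) = -240879/17800 ≈ -13.533)
I/a(-465) = -240879/17800/723 = -240879/17800*1/723 = -80293/4289800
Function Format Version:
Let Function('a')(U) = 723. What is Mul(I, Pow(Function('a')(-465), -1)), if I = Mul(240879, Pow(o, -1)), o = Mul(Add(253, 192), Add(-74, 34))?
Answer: Rational(-80293, 4289800) ≈ -0.018717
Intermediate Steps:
o = -17800 (o = Mul(445, -40) = -17800)
I = Rational(-240879, 17800) (I = Mul(240879, Pow(-17800, -1)) = Mul(240879, Rational(-1, 17800)) = Rational(-240879, 17800) ≈ -13.533)
Mul(I, Pow(Function('a')(-465), -1)) = Mul(Rational(-240879, 17800), Pow(723, -1)) = Mul(Rational(-240879, 17800), Rational(1, 723)) = Rational(-80293, 4289800)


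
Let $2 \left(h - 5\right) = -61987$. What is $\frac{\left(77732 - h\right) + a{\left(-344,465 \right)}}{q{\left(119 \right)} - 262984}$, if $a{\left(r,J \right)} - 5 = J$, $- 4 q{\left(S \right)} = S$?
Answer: $- \frac{436762}{1052055} \approx -0.41515$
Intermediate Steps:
$h = - \frac{61977}{2}$ ($h = 5 + \frac{1}{2} \left(-61987\right) = 5 - \frac{61987}{2} = - \frac{61977}{2} \approx -30989.0$)
$q{\left(S \right)} = - \frac{S}{4}$
$a{\left(r,J \right)} = 5 + J$
$\frac{\left(77732 - h\right) + a{\left(-344,465 \right)}}{q{\left(119 \right)} - 262984} = \frac{\left(77732 - - \frac{61977}{2}\right) + \left(5 + 465\right)}{\left(- \frac{1}{4}\right) 119 - 262984} = \frac{\left(77732 + \frac{61977}{2}\right) + 470}{- \frac{119}{4} - 262984} = \frac{\frac{217441}{2} + 470}{- \frac{1052055}{4}} = \frac{218381}{2} \left(- \frac{4}{1052055}\right) = - \frac{436762}{1052055}$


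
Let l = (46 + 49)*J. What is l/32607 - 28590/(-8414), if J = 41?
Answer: 482503330/137177649 ≈ 3.5174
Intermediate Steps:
l = 3895 (l = (46 + 49)*41 = 95*41 = 3895)
l/32607 - 28590/(-8414) = 3895/32607 - 28590/(-8414) = 3895*(1/32607) - 28590*(-1/8414) = 3895/32607 + 14295/4207 = 482503330/137177649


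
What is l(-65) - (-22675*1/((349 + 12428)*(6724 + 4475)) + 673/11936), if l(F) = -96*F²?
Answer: -692731531424584279/1707917740128 ≈ -4.0560e+5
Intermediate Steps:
l(-65) - (-22675*1/((349 + 12428)*(6724 + 4475)) + 673/11936) = -96*(-65)² - (-22675*1/((349 + 12428)*(6724 + 4475)) + 673/11936) = -96*4225 - (-22675/(12777*11199) + 673*(1/11936)) = -405600 - (-22675/143089623 + 673/11936) = -405600 - 1*96028667479/1707917740128 = -405600 - 96028667479/1707917740128 = -692731531424584279/1707917740128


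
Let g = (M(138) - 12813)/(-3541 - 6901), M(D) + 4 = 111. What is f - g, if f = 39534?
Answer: 206400661/5221 ≈ 39533.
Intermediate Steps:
M(D) = 107 (M(D) = -4 + 111 = 107)
g = 6353/5221 (g = (107 - 12813)/(-3541 - 6901) = -12706/(-10442) = -12706*(-1/10442) = 6353/5221 ≈ 1.2168)
f - g = 39534 - 1*6353/5221 = 39534 - 6353/5221 = 206400661/5221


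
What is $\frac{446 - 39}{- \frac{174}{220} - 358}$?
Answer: $- \frac{44770}{39467} \approx -1.1344$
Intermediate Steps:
$\frac{446 - 39}{- \frac{174}{220} - 358} = \frac{407}{\left(-174\right) \frac{1}{220} - 358} = \frac{407}{- \frac{87}{110} - 358} = \frac{407}{- \frac{39467}{110}} = 407 \left(- \frac{110}{39467}\right) = - \frac{44770}{39467}$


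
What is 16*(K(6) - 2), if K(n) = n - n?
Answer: -32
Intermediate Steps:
K(n) = 0
16*(K(6) - 2) = 16*(0 - 2) = 16*(-2) = -32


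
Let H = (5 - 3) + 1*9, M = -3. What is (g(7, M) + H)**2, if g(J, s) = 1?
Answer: 144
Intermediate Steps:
H = 11 (H = 2 + 9 = 11)
(g(7, M) + H)**2 = (1 + 11)**2 = 12**2 = 144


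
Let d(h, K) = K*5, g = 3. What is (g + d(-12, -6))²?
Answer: 729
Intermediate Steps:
d(h, K) = 5*K
(g + d(-12, -6))² = (3 + 5*(-6))² = (3 - 30)² = (-27)² = 729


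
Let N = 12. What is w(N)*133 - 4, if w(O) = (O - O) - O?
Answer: -1600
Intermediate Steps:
w(O) = -O (w(O) = 0 - O = -O)
w(N)*133 - 4 = -1*12*133 - 4 = -12*133 - 4 = -1596 - 4 = -1600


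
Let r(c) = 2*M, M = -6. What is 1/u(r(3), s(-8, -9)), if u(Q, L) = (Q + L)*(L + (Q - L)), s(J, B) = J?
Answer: 1/240 ≈ 0.0041667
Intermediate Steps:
r(c) = -12 (r(c) = 2*(-6) = -12)
u(Q, L) = Q*(L + Q) (u(Q, L) = (L + Q)*Q = Q*(L + Q))
1/u(r(3), s(-8, -9)) = 1/(-12*(-8 - 12)) = 1/(-12*(-20)) = 1/240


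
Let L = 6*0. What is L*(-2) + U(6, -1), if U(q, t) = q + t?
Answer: 5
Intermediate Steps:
L = 0
L*(-2) + U(6, -1) = 0*(-2) + (6 - 1) = 0 + 5 = 5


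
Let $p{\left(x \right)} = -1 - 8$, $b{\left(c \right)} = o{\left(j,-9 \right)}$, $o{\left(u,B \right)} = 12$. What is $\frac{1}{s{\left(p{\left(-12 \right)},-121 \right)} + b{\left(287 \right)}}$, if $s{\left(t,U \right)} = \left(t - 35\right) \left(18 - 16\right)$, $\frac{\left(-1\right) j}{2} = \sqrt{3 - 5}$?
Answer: $- \frac{1}{76} \approx -0.013158$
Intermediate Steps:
$j = - 2 i \sqrt{2}$ ($j = - 2 \sqrt{3 - 5} = - 2 \sqrt{-2} = - 2 i \sqrt{2} \approx - 2.8284 i$)
$b{\left(c \right)} = 12$
$p{\left(x \right)} = -9$ ($p{\left(x \right)} = -1 - 8 = -9$)
$s{\left(t,U \right)} = -70 + 2 t$ ($s{\left(t,U \right)} = \left(-35 + t\right) 2 = -70 + 2 t$)
$\frac{1}{s{\left(p{\left(-12 \right)},-121 \right)} + b{\left(287 \right)}} = \frac{1}{\left(-70 + 2 \left(-9\right)\right) + 12} = \frac{1}{\left(-70 - 18\right) + 12} = \frac{1}{-88 + 12} = \frac{1}{-76} = - \frac{1}{76}$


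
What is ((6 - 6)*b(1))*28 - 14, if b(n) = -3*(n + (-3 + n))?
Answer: -14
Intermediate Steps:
b(n) = 9 - 6*n (b(n) = -3*(-3 + 2*n) = 9 - 6*n)
((6 - 6)*b(1))*28 - 14 = ((6 - 6)*(9 - 6*1))*28 - 14 = (0*(9 - 6))*28 - 14 = (0*3)*28 - 14 = 0*28 - 14 = 0 - 14 = -14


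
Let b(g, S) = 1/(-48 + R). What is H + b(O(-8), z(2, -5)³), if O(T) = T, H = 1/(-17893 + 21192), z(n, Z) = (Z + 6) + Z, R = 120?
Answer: 3371/237528 ≈ 0.014192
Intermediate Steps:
z(n, Z) = 6 + 2*Z (z(n, Z) = (6 + Z) + Z = 6 + 2*Z)
H = 1/3299 ≈ 0.00030312
b(g, S) = 1/72 (b(g, S) = 1/(-48 + 120) = 1/72)
H + b(O(-8), z(2, -5)³) = 1/3299 + 1/72 = 3371/237528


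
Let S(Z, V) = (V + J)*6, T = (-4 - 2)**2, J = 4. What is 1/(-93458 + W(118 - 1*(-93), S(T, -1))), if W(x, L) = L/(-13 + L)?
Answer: -5/467272 ≈ -1.0700e-5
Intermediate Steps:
T = 36 (T = (-6)**2 = 36)
S(Z, V) = 24 + 6*V (S(Z, V) = (V + 4)*6 = (4 + V)*6 = 24 + 6*V)
1/(-93458 + W(118 - 1*(-93), S(T, -1))) = 1/(-93458 + (24 + 6*(-1))/(-13 + (24 + 6*(-1)))) = 1/(-93458 + (24 - 6)/(-13 + (24 - 6))) = 1/(-93458 + 18/(-13 + 18)) = 1/(-93458 + 18/5) = 1/(-467272/5) = -5/467272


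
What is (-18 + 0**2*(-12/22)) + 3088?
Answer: 3070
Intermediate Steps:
(-18 + 0**2*(-12/22)) + 3088 = (-18 + 0*(-12*1/22)) + 3088 = (-18 + 0*(-6/11)) + 3088 = (-18 + 0) + 3088 = -18 + 3088 = 3070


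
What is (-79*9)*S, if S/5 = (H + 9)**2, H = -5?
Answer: -56880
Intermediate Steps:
S = 80 (S = 5*(-5 + 9)**2 = 5*4**2 = 5*16 = 80)
(-79*9)*S = -79*9*80 = -711*80 = -56880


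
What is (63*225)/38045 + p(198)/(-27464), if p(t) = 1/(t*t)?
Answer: 436062954593/1170371439072 ≈ 0.37259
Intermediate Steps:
p(t) = t**(-2)
(63*225)/38045 + p(198)/(-27464) = (63*225)/38045 + 1/(198**2*(-27464)) = 14175*(1/38045) + (1/39204)*(-1/27464) = 405/1087 - 1/1076698656 = 436062954593/1170371439072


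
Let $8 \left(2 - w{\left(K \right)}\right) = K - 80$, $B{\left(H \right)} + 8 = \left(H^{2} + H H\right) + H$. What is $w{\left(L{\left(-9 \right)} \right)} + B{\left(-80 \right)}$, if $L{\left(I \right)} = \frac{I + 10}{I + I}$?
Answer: $\frac{1832257}{144} \approx 12724.0$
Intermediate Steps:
$B{\left(H \right)} = -8 + H + 2 H^{2}$ ($B{\left(H \right)} = -8 + \left(\left(H^{2} + H H\right) + H\right) = -8 + \left(\left(H^{2} + H^{2}\right) + H\right) = -8 + \left(2 H^{2} + H\right) = -8 + \left(H + 2 H^{2}\right) = -8 + H + 2 H^{2}$)
$L{\left(I \right)} = \frac{10 + I}{2 I}$
$w{\left(K \right)} = 12 - \frac{K}{8}$ ($w{\left(K \right)} = 2 - \frac{K - 80}{8} = 2 - \frac{-80 + K}{8} = 2 - \left(-10 + \frac{K}{8}\right) = 12 - \frac{K}{8}$)
$w{\left(L{\left(-9 \right)} \right)} + B{\left(-80 \right)} = \left(12 - \frac{\frac{1}{2} \frac{1}{-9} \left(10 - 9\right)}{8}\right) - \left(88 - 12800\right) = \left(12 - \frac{\frac{1}{2} \left(- \frac{1}{9}\right) 1}{8}\right) - -12712 = \left(12 - - \frac{1}{144}\right) - -12712 = \left(12 + \frac{1}{144}\right) + 12712 = \frac{1729}{144} + 12712 = \frac{1832257}{144}$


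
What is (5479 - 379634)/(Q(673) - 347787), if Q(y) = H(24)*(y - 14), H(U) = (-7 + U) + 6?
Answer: 74831/66526 ≈ 1.1248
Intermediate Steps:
H(U) = -1 + U
Q(y) = -322 + 23*y (Q(y) = (-1 + 24)*(y - 14) = 23*(-14 + y) = -322 + 23*y)
(5479 - 379634)/(Q(673) - 347787) = (5479 - 379634)/((-322 + 23*673) - 347787) = -374155/((-322 + 15479) - 347787) = -374155/(15157 - 347787) = -374155/(-332630) = -374155*(-1/332630) = 74831/66526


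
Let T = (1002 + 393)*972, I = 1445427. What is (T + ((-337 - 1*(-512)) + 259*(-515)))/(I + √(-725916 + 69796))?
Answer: 1767366955710/2089259868449 - 2445460*I*√164030/2089259868449 ≈ 0.84593 - 0.00047406*I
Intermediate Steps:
T = 1355940 (T = 1395*972 = 1355940)
(T + ((-337 - 1*(-512)) + 259*(-515)))/(I + √(-725916 + 69796)) = (1355940 + ((-337 - 1*(-512)) + 259*(-515)))/(1445427 + √(-725916 + 69796)) = (1355940 + ((-337 + 512) - 133385))/(1445427 + √(-656120)) = (1355940 + (175 - 133385))/(1445427 + 2*I*√164030) = (1355940 - 133210)/(1445427 + 2*I*√164030) = 1222730/(1445427 + 2*I*√164030)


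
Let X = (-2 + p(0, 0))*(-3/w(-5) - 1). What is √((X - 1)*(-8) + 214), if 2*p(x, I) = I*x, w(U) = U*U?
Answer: √5102/5 ≈ 14.286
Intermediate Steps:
w(U) = U²
p(x, I) = I*x/2 (p(x, I) = (I*x)/2 = I*x/2)
X = 56/25 (X = (-2 + (½)*0*0)*(-3/((-5)²) - 1) = (-2 + 0)*(-3/25 - 1) = -2*(-3*1/25 - 1) = -2*(-3/25 - 1) = -2*(-28/25) = 56/25 ≈ 2.2400)
√((X - 1)*(-8) + 214) = √((56/25 - 1)*(-8) + 214) = √((31/25)*(-8) + 214) = √(-248/25 + 214) = √(5102/25) = √5102/5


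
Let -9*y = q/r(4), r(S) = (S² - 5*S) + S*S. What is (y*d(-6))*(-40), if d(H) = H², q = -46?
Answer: -1840/3 ≈ -613.33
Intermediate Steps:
r(S) = -5*S + 2*S² (r(S) = (S² - 5*S) + S² = -5*S + 2*S²)
y = 23/54 (y = -(-46)/(9*(4*(-5 + 2*4))) = -(-46)/(9*(4*(-5 + 8))) = -(-46)/(9*(4*3)) = -(-46)/(9*12) = -⅑*(-23/6) = 23/54 ≈ 0.42593)
(y*d(-6))*(-40) = ((23/54)*(-6)²)*(-40) = ((23/54)*36)*(-40) = (46/3)*(-40) = -1840/3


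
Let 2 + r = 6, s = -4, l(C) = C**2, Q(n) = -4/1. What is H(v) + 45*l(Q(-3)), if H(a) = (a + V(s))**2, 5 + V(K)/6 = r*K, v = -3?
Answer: 17361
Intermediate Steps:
Q(n) = -4 (Q(n) = -4*1 = -4)
r = 4 (r = -2 + 6 = 4)
V(K) = -30 + 24*K (V(K) = -30 + 6*(4*K) = -30 + 24*K)
H(a) = (-126 + a)**2 (H(a) = (a + (-30 + 24*(-4)))**2 = (a + (-30 - 96))**2 = (a - 126)**2 = (-126 + a)**2)
H(v) + 45*l(Q(-3)) = (-126 - 3)**2 + 45*(-4)**2 = (-129)**2 + 45*16 = 16641 + 720 = 17361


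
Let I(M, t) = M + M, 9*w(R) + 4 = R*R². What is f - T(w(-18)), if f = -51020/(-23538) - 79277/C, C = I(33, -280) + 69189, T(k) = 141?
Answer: -38030023786/271687365 ≈ -139.98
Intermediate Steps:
w(R) = -4/9 + R³/9 (w(R) = -4/9 + (R*R²)/9 = -4/9 + R³/9)
I(M, t) = 2*M
C = 69255 (C = 2*33 + 69189 = 66 + 69189 = 69255)
f = 277894679/271687365 (f = -51020/(-23538) - 79277/69255 = -51020*(-1/23538) - 79277*1/69255 = 25510/11769 - 79277/69255 = 277894679/271687365 ≈ 1.0228)
f - T(w(-18)) = 277894679/271687365 - 1*141 = 277894679/271687365 - 141 = -38030023786/271687365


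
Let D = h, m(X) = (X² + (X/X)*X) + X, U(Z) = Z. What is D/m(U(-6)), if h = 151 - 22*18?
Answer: -245/24 ≈ -10.208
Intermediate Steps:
m(X) = X² + 2*X (m(X) = (X² + 1*X) + X = (X² + X) + X = (X + X²) + X = X² + 2*X)
h = -245 (h = 151 - 396 = -245)
D = -245
D/m(U(-6)) = -245*(-1/(6*(2 - 6))) = -245/((-6*(-4))) = -245/24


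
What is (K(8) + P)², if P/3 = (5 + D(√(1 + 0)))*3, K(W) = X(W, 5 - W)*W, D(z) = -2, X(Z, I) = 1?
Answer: 1225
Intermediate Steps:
K(W) = W (K(W) = 1*W = W)
P = 27 (P = 3*((5 - 2)*3) = 3*(3*3) = 3*9 = 27)
(K(8) + P)² = (8 + 27)² = 35² = 1225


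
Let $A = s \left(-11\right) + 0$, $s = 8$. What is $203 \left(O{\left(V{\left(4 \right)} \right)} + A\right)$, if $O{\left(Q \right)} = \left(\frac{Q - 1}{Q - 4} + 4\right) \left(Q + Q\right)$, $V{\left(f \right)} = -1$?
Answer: $- \frac{98252}{5} \approx -19650.0$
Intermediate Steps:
$O{\left(Q \right)} = 2 Q \left(4 + \frac{-1 + Q}{-4 + Q}\right)$ ($O{\left(Q \right)} = \left(\frac{-1 + Q}{-4 + Q} + 4\right) 2 Q = \left(4 + \frac{-1 + Q}{-4 + Q}\right) 2 Q = 2 Q \left(4 + \frac{-1 + Q}{-4 + Q}\right)$)
$A = -88$ ($A = 8 \left(-11\right) + 0 = -88 + 0 = -88$)
$203 \left(O{\left(V{\left(4 \right)} \right)} + A\right) = 203 \left(2 \left(-1\right) \frac{1}{-4 - 1} \left(-17 + 5 \left(-1\right)\right) - 88\right) = 203 \left(2 \left(-1\right) \frac{1}{-5} \left(-17 - 5\right) - 88\right) = 203 \left(2 \left(-1\right) \left(- \frac{1}{5}\right) \left(-22\right) - 88\right) = 203 \left(- \frac{44}{5} - 88\right) = 203 \left(- \frac{484}{5}\right) = - \frac{98252}{5}$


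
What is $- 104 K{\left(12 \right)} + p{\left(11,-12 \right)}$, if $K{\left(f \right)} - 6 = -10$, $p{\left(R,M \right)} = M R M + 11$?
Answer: $2011$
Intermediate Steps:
$p{\left(R,M \right)} = 11 + R M^{2}$ ($p{\left(R,M \right)} = R M^{2} + 11 = 11 + R M^{2}$)
$K{\left(f \right)} = -4$ ($K{\left(f \right)} = 6 - 10 = -4$)
$- 104 K{\left(12 \right)} + p{\left(11,-12 \right)} = \left(-104\right) \left(-4\right) + \left(11 + 11 \left(-12\right)^{2}\right) = 416 + \left(11 + 11 \cdot 144\right) = 416 + \left(11 + 1584\right) = 416 + 1595 = 2011$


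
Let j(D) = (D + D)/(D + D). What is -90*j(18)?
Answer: -90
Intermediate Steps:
j(D) = 1 (j(D) = (2*D)/((2*D)) = (2*D)*(1/(2*D)) = 1)
-90*j(18) = -90*1 = -90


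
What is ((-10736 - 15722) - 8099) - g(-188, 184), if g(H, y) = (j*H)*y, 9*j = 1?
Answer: -276421/9 ≈ -30713.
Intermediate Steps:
j = ⅑ (j = (⅑)*1 = ⅑ ≈ 0.11111)
g(H, y) = H*y/9 (g(H, y) = (H/9)*y = H*y/9)
((-10736 - 15722) - 8099) - g(-188, 184) = ((-10736 - 15722) - 8099) - (-188)*184/9 = (-26458 - 8099) - 1*(-34592/9) = -34557 + 34592/9 = -276421/9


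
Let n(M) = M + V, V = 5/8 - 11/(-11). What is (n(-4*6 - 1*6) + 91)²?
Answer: 251001/64 ≈ 3921.9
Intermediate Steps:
V = 13/8 (V = 5*(⅛) - 11*(-1/11) = 5/8 + 1 = 13/8 ≈ 1.6250)
n(M) = 13/8 + M (n(M) = M + 13/8 = 13/8 + M)
(n(-4*6 - 1*6) + 91)² = ((13/8 + (-4*6 - 1*6)) + 91)² = ((13/8 + (-24 - 6)) + 91)² = ((13/8 - 30) + 91)² = (-227/8 + 91)² = (501/8)² = 251001/64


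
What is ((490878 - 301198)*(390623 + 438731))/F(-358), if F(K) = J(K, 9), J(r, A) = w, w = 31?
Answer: 157311866720/31 ≈ 5.0746e+9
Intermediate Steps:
J(r, A) = 31
F(K) = 31
((490878 - 301198)*(390623 + 438731))/F(-358) = ((490878 - 301198)*(390623 + 438731))/31 = (189680*829354)*(1/31) = 157311866720*(1/31) = 157311866720/31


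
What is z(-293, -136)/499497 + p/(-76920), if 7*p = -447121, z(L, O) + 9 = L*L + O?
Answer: 89827353299/89649721560 ≈ 1.0020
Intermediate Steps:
z(L, O) = -9 + O + L**2 (z(L, O) = -9 + (L*L + O) = -9 + (L**2 + O) = -9 + (O + L**2) = -9 + O + L**2)
p = -447121/7 (p = (1/7)*(-447121) = -447121/7 ≈ -63874.)
z(-293, -136)/499497 + p/(-76920) = (-9 - 136 + (-293)**2)/499497 - 447121/7/(-76920) = (-9 - 136 + 85849)*(1/499497) - 447121/7*(-1/76920) = 85704*(1/499497) + 447121/538440 = 28568/166499 + 447121/538440 = 89827353299/89649721560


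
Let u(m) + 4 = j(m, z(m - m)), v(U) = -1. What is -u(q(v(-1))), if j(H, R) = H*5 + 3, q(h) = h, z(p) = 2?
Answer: 6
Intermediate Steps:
j(H, R) = 3 + 5*H (j(H, R) = 5*H + 3 = 3 + 5*H)
u(m) = -1 + 5*m (u(m) = -4 + (3 + 5*m) = -1 + 5*m)
-u(q(v(-1))) = -(-1 + 5*(-1)) = -(-1 - 5) = -1*(-6) = 6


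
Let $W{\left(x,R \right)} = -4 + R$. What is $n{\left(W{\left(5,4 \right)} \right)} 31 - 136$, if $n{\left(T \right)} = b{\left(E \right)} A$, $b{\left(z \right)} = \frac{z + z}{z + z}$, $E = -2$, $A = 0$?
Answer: $-136$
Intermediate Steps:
$b{\left(z \right)} = 1$ ($b{\left(z \right)} = \frac{2 z}{2 z} = 2 z \frac{1}{2 z} = 1$)
$n{\left(T \right)} = 0$ ($n{\left(T \right)} = 1 \cdot 0 = 0$)
$n{\left(W{\left(5,4 \right)} \right)} 31 - 136 = 0 \cdot 31 - 136 = 0 - 136 = -136$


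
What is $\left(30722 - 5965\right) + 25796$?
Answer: $50553$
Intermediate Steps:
$\left(30722 - 5965\right) + 25796 = 24757 + 25796 = 50553$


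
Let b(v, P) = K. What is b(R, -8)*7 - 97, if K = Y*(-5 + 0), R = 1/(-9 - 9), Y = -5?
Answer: 78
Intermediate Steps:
R = -1/18 (R = 1/(-18) = -1/18 ≈ -0.055556)
K = 25 (K = -5*(-5 + 0) = -5*(-5) = 25)
b(v, P) = 25
b(R, -8)*7 - 97 = 25*7 - 97 = 175 - 97 = 78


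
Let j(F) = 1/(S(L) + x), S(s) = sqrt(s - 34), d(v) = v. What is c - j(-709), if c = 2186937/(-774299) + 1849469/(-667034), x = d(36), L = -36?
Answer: (-2890803332089*sqrt(70) + 104585403714370*I)/(516483759166*(sqrt(70) - 36*I)) ≈ -5.6234 + 0.0061249*I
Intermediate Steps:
S(s) = sqrt(-34 + s)
x = 36
c = -2890803332089/516483759166 (c = 2186937*(-1/774299) + 1849469*(-1/667034) = -2186937/774299 - 1849469/667034 = -2890803332089/516483759166 ≈ -5.5971)
j(F) = 1/(36 + I*sqrt(70)) (j(F) = 1/(sqrt(-34 - 36) + 36) = 1/(sqrt(-70) + 36) = 1/(I*sqrt(70) + 36) = 1/(36 + I*sqrt(70)))
c - j(-709) = -2890803332089/516483759166 - (18/683 - I*sqrt(70)/1366) = -2890803332089/516483759166 + (-18/683 + I*sqrt(70)/1366) = -1983715383481775/352758407510378 + I*sqrt(70)/1366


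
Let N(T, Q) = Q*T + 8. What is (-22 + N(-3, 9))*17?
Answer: -697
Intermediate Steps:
N(T, Q) = 8 + Q*T
(-22 + N(-3, 9))*17 = (-22 + (8 + 9*(-3)))*17 = (-22 + (8 - 27))*17 = (-22 - 19)*17 = -41*17 = -697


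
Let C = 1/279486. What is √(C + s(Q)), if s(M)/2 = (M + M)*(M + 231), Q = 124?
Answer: √1528226183634574/93162 ≈ 419.62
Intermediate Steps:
s(M) = 4*M*(231 + M) (s(M) = 2*((M + M)*(M + 231)) = 2*((2*M)*(231 + M)) = 2*(2*M*(231 + M)) = 4*M*(231 + M))
C = 1/279486 ≈ 3.5780e-6
√(C + s(Q)) = √(1/279486 + 4*124*(231 + 124)) = √(1/279486 + 4*124*355) = √(1/279486 + 176080) = √(49211894881/279486) = √1528226183634574/93162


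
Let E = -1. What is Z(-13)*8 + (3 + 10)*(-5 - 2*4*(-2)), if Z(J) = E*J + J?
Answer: 143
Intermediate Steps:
Z(J) = 0 (Z(J) = -J + J = 0)
Z(-13)*8 + (3 + 10)*(-5 - 2*4*(-2)) = 0*8 + (3 + 10)*(-5 - 2*4*(-2)) = 0 + 13*(-5 - 8*(-2)) = 0 + 13*(-5 + 16) = 0 + 13*11 = 0 + 143 = 143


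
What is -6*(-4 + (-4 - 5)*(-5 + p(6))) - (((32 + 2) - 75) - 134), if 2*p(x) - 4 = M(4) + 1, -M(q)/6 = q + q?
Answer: -1232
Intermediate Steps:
M(q) = -12*q (M(q) = -6*(q + q) = -12*q)
p(x) = -43/2 (p(x) = 2 + (-12*4 + 1)/2 = 2 + (-48 + 1)/2 = 2 + (½)*(-47) = 2 - 47/2 = -43/2)
-6*(-4 + (-4 - 5)*(-5 + p(6))) - (((32 + 2) - 75) - 134) = -6*(-4 + (-4 - 5)*(-5 - 43/2)) - (((32 + 2) - 75) - 134) = -6*(-4 - 9*(-53/2)) - ((34 - 75) - 134) = -6*(-4 + 477/2) - (-41 - 134) = -6*469/2 - 1*(-175) = -1407 + 175 = -1232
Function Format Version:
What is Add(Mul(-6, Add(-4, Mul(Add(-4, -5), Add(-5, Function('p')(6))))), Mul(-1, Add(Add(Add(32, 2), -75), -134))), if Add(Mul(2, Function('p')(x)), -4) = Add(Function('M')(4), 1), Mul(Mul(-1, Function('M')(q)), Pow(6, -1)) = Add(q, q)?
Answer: -1232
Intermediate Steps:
Function('M')(q) = Mul(-12, q) (Function('M')(q) = Mul(-6, Add(q, q)) = Mul(-6, Mul(2, q)) = Mul(-12, q))
Function('p')(x) = Rational(-43, 2) (Function('p')(x) = Add(2, Mul(Rational(1, 2), Add(Mul(-12, 4), 1))) = Add(2, Mul(Rational(1, 2), Add(-48, 1))) = Add(2, Mul(Rational(1, 2), -47)) = Add(2, Rational(-47, 2)) = Rational(-43, 2))
Add(Mul(-6, Add(-4, Mul(Add(-4, -5), Add(-5, Function('p')(6))))), Mul(-1, Add(Add(Add(32, 2), -75), -134))) = Add(Mul(-6, Add(-4, Mul(Add(-4, -5), Add(-5, Rational(-43, 2))))), Mul(-1, Add(Add(Add(32, 2), -75), -134))) = Add(Mul(-6, Add(-4, Mul(-9, Rational(-53, 2)))), Mul(-1, Add(Add(34, -75), -134))) = Add(Mul(-6, Add(-4, Rational(477, 2))), Mul(-1, Add(-41, -134))) = Add(Mul(-6, Rational(469, 2)), Mul(-1, -175)) = Add(-1407, 175) = -1232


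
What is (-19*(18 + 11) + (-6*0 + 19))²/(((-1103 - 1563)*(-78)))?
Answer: 70756/51987 ≈ 1.3610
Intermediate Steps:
(-19*(18 + 11) + (-6*0 + 19))²/(((-1103 - 1563)*(-78))) = (-19*29 + (0 + 19))²/((-2666*(-78))) = (-551 + 19)²/207948 = (-532)²*(1/207948) = 283024*(1/207948) = 70756/51987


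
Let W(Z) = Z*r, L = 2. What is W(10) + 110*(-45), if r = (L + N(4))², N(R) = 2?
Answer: -4790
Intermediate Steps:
r = 16 (r = (2 + 2)² = 4² = 16)
W(Z) = 16*Z (W(Z) = Z*16 = 16*Z)
W(10) + 110*(-45) = 16*10 + 110*(-45) = 160 - 4950 = -4790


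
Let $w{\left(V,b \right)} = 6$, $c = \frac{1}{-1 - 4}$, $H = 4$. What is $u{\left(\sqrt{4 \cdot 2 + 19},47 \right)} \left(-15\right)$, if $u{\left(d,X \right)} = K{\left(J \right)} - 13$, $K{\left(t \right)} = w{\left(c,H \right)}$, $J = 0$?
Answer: $105$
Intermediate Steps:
$c = - \frac{1}{5}$ ($c = \frac{1}{-5} = - \frac{1}{5} \approx -0.2$)
$K{\left(t \right)} = 6$
$u{\left(d,X \right)} = -7$ ($u{\left(d,X \right)} = 6 - 13 = -7$)
$u{\left(\sqrt{4 \cdot 2 + 19},47 \right)} \left(-15\right) = \left(-7\right) \left(-15\right) = 105$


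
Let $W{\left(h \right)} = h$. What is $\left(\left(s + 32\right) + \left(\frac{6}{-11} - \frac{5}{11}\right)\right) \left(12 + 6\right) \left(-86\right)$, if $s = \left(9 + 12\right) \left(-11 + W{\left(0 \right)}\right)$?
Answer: $309600$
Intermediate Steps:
$s = -231$ ($s = \left(9 + 12\right) \left(-11 + 0\right) = 21 \left(-11\right) = -231$)
$\left(\left(s + 32\right) + \left(\frac{6}{-11} - \frac{5}{11}\right)\right) \left(12 + 6\right) \left(-86\right) = \left(\left(-231 + 32\right) + \left(\frac{6}{-11} - \frac{5}{11}\right)\right) \left(12 + 6\right) \left(-86\right) = \left(-199 + \left(6 \left(- \frac{1}{11}\right) - \frac{5}{11}\right)\right) 18 \left(-86\right) = \left(-199 - 1\right) 18 \left(-86\right) = \left(-200\right) 18 \left(-86\right) = \left(-3600\right) \left(-86\right) = 309600$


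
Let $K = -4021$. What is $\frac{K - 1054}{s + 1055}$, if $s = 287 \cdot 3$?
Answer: $- \frac{5075}{1916} \approx -2.6487$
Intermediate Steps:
$s = 861$
$\frac{K - 1054}{s + 1055} = \frac{-4021 - 1054}{861 + 1055} = - \frac{5075}{1916}$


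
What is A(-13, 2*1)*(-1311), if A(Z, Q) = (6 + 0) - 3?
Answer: -3933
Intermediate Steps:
A(Z, Q) = 3 (A(Z, Q) = 6 - 3 = 3)
A(-13, 2*1)*(-1311) = 3*(-1311) = -3933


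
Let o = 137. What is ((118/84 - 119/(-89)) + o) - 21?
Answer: 443857/3738 ≈ 118.74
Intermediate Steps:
((118/84 - 119/(-89)) + o) - 21 = ((118/84 - 119/(-89)) + 137) - 21 = ((118*(1/84) - 119*(-1/89)) + 137) - 21 = ((59/42 + 119/89) + 137) - 21 = (10249/3738 + 137) - 21 = 522355/3738 - 21 = 443857/3738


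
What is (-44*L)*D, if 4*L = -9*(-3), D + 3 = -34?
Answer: 10989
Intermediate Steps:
D = -37 (D = -3 - 34 = -37)
L = 27/4 (L = (-9*(-3))/4 = (1/4)*27 = 27/4 ≈ 6.7500)
(-44*L)*D = -44*27/4*(-37) = -297*(-37) = 10989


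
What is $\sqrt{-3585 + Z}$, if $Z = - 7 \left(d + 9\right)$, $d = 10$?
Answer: $13 i \sqrt{22} \approx 60.975 i$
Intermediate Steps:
$Z = -133$ ($Z = - 7 \left(10 + 9\right) = \left(-7\right) 19 = -133$)
$\sqrt{-3585 + Z} = \sqrt{-3585 - 133} = \sqrt{-3718} = 13 i \sqrt{22}$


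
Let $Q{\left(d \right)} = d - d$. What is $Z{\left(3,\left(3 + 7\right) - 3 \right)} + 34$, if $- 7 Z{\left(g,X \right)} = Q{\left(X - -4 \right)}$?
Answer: $34$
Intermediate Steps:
$Q{\left(d \right)} = 0$
$Z{\left(g,X \right)} = 0$ ($Z{\left(g,X \right)} = \left(- \frac{1}{7}\right) 0 = 0$)
$Z{\left(3,\left(3 + 7\right) - 3 \right)} + 34 = 0 + 34 = 34$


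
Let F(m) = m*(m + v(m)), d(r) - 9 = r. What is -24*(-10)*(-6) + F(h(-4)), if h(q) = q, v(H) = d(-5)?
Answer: -1440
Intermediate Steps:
d(r) = 9 + r
v(H) = 4 (v(H) = 9 - 5 = 4)
F(m) = m*(4 + m) (F(m) = m*(m + 4) = m*(4 + m))
-24*(-10)*(-6) + F(h(-4)) = -24*(-10)*(-6) - 4*(4 - 4) = 240*(-6) - 4*0 = -1440 + 0 = -1440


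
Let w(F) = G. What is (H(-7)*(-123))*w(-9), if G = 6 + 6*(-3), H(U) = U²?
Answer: 72324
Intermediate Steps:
G = -12 (G = 6 - 18 = -12)
w(F) = -12
(H(-7)*(-123))*w(-9) = ((-7)²*(-123))*(-12) = (49*(-123))*(-12) = -6027*(-12) = 72324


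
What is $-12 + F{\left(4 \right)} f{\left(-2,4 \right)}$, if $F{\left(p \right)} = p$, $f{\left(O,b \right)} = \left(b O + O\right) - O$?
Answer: $-44$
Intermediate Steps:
$f{\left(O,b \right)} = O b$ ($f{\left(O,b \right)} = \left(O b + O\right) - O = \left(O + O b\right) - O = O b$)
$-12 + F{\left(4 \right)} f{\left(-2,4 \right)} = -12 + 4 \left(\left(-2\right) 4\right) = -12 + 4 \left(-8\right) = -12 - 32 = -44$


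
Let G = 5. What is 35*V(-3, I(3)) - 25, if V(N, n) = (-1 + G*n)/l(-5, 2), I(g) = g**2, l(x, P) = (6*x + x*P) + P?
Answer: -1245/19 ≈ -65.526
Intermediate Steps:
l(x, P) = P + 6*x + P*x (l(x, P) = (6*x + P*x) + P = P + 6*x + P*x)
V(N, n) = 1/38 - 5*n/38 (V(N, n) = (-1 + 5*n)/(2 + 6*(-5) + 2*(-5)) = (-1 + 5*n)/(2 - 30 - 10) = (-1 + 5*n)/(-38) = (-1 + 5*n)*(-1/38) = 1/38 - 5*n/38)
35*V(-3, I(3)) - 25 = 35*(1/38 - 5/38*3**2) - 25 = 35*(1/38 - 5/38*9) - 25 = 35*(1/38 - 45/38) - 25 = 35*(-22/19) - 25 = -770/19 - 25 = -1245/19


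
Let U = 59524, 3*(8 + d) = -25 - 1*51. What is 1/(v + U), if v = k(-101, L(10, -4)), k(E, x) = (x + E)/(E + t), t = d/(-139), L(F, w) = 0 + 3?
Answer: 42017/2501060774 ≈ 1.6800e-5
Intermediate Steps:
L(F, w) = 3
d = -100/3 (d = -8 + (-25 - 1*51)/3 = -8 + (-25 - 51)/3 = -8 + (1/3)*(-76) = -8 - 76/3 = -100/3 ≈ -33.333)
t = 100/417 (t = -100/3/(-139) = -100/3*(-1/139) = 100/417 ≈ 0.23981)
k(E, x) = (E + x)/(100/417 + E) (k(E, x) = (x + E)/(E + 100/417) = (E + x)/(100/417 + E))
v = 40866/42017 (v = 417*(-101 + 3)/(100 + 417*(-101)) = 417*(-98)/(100 - 42117) = 417*(-98)/(-42017) = 417*(-1/42017)*(-98) = 40866/42017 ≈ 0.97261)
1/(v + U) = 1/(40866/42017 + 59524) = 1/(2501060774/42017) = 42017/2501060774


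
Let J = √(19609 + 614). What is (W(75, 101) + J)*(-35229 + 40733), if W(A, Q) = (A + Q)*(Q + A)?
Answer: 170491904 + 16512*√2247 ≈ 1.7127e+8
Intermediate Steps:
W(A, Q) = (A + Q)² (W(A, Q) = (A + Q)*(A + Q) = (A + Q)²)
J = 3*√2247 (J = √20223 = 3*√2247 ≈ 142.21)
(W(75, 101) + J)*(-35229 + 40733) = ((75 + 101)² + 3*√2247)*(-35229 + 40733) = (176² + 3*√2247)*5504 = (30976 + 3*√2247)*5504 = 170491904 + 16512*√2247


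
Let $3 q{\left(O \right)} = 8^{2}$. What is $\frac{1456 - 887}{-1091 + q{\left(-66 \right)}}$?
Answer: $- \frac{1707}{3209} \approx -0.53194$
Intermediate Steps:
$q{\left(O \right)} = \frac{64}{3}$ ($q{\left(O \right)} = \frac{8^{2}}{3} = \frac{1}{3} \cdot 64 = \frac{64}{3}$)
$\frac{1456 - 887}{-1091 + q{\left(-66 \right)}} = \frac{1456 - 887}{-1091 + \frac{64}{3}} = \frac{569}{- \frac{3209}{3}} = 569 \left(- \frac{3}{3209}\right) = - \frac{1707}{3209}$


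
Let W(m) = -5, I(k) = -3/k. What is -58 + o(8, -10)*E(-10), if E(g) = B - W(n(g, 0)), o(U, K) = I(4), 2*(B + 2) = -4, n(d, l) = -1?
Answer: -235/4 ≈ -58.750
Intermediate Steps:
B = -4 (B = -2 + (½)*(-4) = -2 - 2 = -4)
o(U, K) = -¾ (o(U, K) = -3/4 = -3*¼ = -¾)
E(g) = 1 (E(g) = -4 - 1*(-5) = -4 + 5 = 1)
-58 + o(8, -10)*E(-10) = -58 - ¾*1 = -58 - ¾ = -235/4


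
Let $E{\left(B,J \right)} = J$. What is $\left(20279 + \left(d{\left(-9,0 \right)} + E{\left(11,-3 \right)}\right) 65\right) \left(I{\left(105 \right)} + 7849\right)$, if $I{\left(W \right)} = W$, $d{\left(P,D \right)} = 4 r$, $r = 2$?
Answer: $163884216$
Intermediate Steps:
$d{\left(P,D \right)} = 8$ ($d{\left(P,D \right)} = 4 \cdot 2 = 8$)
$\left(20279 + \left(d{\left(-9,0 \right)} + E{\left(11,-3 \right)}\right) 65\right) \left(I{\left(105 \right)} + 7849\right) = \left(20279 + \left(8 - 3\right) 65\right) \left(105 + 7849\right) = \left(20279 + 5 \cdot 65\right) 7954 = \left(20279 + 325\right) 7954 = 20604 \cdot 7954 = 163884216$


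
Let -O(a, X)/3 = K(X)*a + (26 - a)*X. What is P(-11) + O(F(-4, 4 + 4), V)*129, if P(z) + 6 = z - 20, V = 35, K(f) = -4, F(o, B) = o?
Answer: -412579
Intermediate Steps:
P(z) = -26 + z (P(z) = -6 + (z - 20) = -6 + (-20 + z) = -26 + z)
O(a, X) = 12*a - 3*X*(26 - a) (O(a, X) = -3*(-4*a + (26 - a)*X) = -3*(-4*a + X*(26 - a)) = 12*a - 3*X*(26 - a))
P(-11) + O(F(-4, 4 + 4), V)*129 = (-26 - 11) + (-78*35 + 12*(-4) + 3*35*(-4))*129 = -37 + (-2730 - 48 - 420)*129 = -37 - 3198*129 = -37 - 412542 = -412579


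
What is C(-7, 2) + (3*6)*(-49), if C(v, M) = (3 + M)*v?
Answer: -917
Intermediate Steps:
C(v, M) = v*(3 + M)
C(-7, 2) + (3*6)*(-49) = -7*(3 + 2) + (3*6)*(-49) = -7*5 + 18*(-49) = -35 - 882 = -917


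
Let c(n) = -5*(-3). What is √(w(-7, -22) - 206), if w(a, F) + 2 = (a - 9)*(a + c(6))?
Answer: 4*I*√21 ≈ 18.33*I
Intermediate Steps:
c(n) = 15
w(a, F) = -2 + (-9 + a)*(15 + a) (w(a, F) = -2 + (a - 9)*(a + 15) = -2 + (-9 + a)*(15 + a))
√(w(-7, -22) - 206) = √((-137 + (-7)² + 6*(-7)) - 206) = √((-137 + 49 - 42) - 206) = √(-130 - 206) = √(-336) = 4*I*√21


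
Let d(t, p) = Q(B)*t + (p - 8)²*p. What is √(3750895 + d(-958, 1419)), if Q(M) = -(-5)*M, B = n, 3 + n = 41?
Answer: √2828685774 ≈ 53185.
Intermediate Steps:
n = 38 (n = -3 + 41 = 38)
B = 38
Q(M) = 5*M
d(t, p) = 190*t + p*(-8 + p)² (d(t, p) = (5*38)*t + (p - 8)²*p = 190*t + (-8 + p)²*p = 190*t + p*(-8 + p)²)
√(3750895 + d(-958, 1419)) = √(3750895 + (190*(-958) + 1419*(-8 + 1419)²)) = √(3750895 + (-182020 + 1419*1411²)) = √(3750895 + (-182020 + 1419*1990921)) = √(3750895 + (-182020 + 2825116899)) = √(3750895 + 2824934879) = √2828685774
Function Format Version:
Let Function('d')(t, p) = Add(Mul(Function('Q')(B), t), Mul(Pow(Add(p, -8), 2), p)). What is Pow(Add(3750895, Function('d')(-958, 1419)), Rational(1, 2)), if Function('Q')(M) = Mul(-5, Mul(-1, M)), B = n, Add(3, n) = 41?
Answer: Pow(2828685774, Rational(1, 2)) ≈ 53185.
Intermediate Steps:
n = 38 (n = Add(-3, 41) = 38)
B = 38
Function('Q')(M) = Mul(5, M)
Function('d')(t, p) = Add(Mul(190, t), Mul(p, Pow(Add(-8, p), 2))) (Function('d')(t, p) = Add(Mul(Mul(5, 38), t), Mul(Pow(Add(p, -8), 2), p)) = Add(Mul(190, t), Mul(Pow(Add(-8, p), 2), p)) = Add(Mul(190, t), Mul(p, Pow(Add(-8, p), 2))))
Pow(Add(3750895, Function('d')(-958, 1419)), Rational(1, 2)) = Pow(Add(3750895, Add(Mul(190, -958), Mul(1419, Pow(Add(-8, 1419), 2)))), Rational(1, 2)) = Pow(Add(3750895, Add(-182020, Mul(1419, Pow(1411, 2)))), Rational(1, 2)) = Pow(Add(3750895, Add(-182020, Mul(1419, 1990921))), Rational(1, 2)) = Pow(Add(3750895, Add(-182020, 2825116899)), Rational(1, 2)) = Pow(Add(3750895, 2824934879), Rational(1, 2)) = Pow(2828685774, Rational(1, 2))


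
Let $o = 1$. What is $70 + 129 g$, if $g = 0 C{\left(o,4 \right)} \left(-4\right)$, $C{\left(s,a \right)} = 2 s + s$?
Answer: $70$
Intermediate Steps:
$C{\left(s,a \right)} = 3 s$
$g = 0$ ($g = 0 \cdot 3 \cdot 1 \left(-4\right) = 0 \cdot 3 \left(-4\right) = 0 \left(-4\right) = 0$)
$70 + 129 g = 70 + 129 \cdot 0 = 70 + 0 = 70$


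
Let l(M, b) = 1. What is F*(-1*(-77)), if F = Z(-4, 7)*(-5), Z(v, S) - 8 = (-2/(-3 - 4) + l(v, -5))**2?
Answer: -26015/7 ≈ -3716.4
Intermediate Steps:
Z(v, S) = 473/49 (Z(v, S) = 8 + (-2/(-3 - 4) + 1)**2 = 8 + (-2/(-7) + 1)**2 = 8 + (-2*(-1/7) + 1)**2 = 8 + (2/7 + 1)**2 = 8 + (9/7)**2 = 8 + 81/49 = 473/49)
F = -2365/49 (F = (473/49)*(-5) = -2365/49 ≈ -48.265)
F*(-1*(-77)) = -(-2365)*(-77)/49 = -2365/49*77 = -26015/7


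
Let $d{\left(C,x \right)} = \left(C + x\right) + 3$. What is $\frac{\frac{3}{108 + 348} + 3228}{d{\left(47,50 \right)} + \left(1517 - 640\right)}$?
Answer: $\frac{490657}{148504} \approx 3.304$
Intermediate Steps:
$d{\left(C,x \right)} = 3 + C + x$
$\frac{\frac{3}{108 + 348} + 3228}{d{\left(47,50 \right)} + \left(1517 - 640\right)} = \frac{\frac{3}{108 + 348} + 3228}{\left(3 + 47 + 50\right) + \left(1517 - 640\right)} = \frac{\frac{3}{456} + 3228}{100 + \left(1517 - 640\right)} = \frac{3 \cdot \frac{1}{456} + 3228}{100 + 877} = \frac{\frac{1}{152} + 3228}{977} = \frac{490657}{152} \cdot \frac{1}{977} = \frac{490657}{148504}$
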